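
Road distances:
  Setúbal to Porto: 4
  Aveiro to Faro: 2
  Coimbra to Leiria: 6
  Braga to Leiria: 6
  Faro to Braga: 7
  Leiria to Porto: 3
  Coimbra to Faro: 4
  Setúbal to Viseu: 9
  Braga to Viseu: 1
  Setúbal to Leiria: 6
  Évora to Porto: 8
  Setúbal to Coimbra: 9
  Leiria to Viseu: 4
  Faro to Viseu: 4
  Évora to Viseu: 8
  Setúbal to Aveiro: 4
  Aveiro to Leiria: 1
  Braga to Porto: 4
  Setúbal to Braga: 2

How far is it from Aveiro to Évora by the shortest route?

Comparing a few candidate routes:
Aveiro→Faro→Viseu→Évora: 2 + 4 + 8 = 14
Aveiro→Setúbal→Braga→Viseu→Évora: 4 + 2 + 1 + 8 = 15
Aveiro→Leiria→Porto→Évora: 1 + 3 + 8 = 12
Aveiro→Leiria→Braga→Viseu→Évora: 1 + 6 + 1 + 8 = 16
Aveiro→Leiria→Viseu→Évora: 1 + 4 + 8 = 13
The minimum is 12.

12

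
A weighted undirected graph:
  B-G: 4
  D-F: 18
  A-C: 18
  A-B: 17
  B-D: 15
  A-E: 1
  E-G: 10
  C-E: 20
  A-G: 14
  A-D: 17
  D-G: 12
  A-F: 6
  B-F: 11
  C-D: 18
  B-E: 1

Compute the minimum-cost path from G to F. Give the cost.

Checking several routes:
G→B→F: 4 + 11 = 15
G→E→B→F: 10 + 1 + 11 = 22
G→E→A→F: 10 + 1 + 6 = 17
G→B→E→A→F: 4 + 1 + 1 + 6 = 12
G→A→F: 14 + 6 = 20
Shortest: 12.

12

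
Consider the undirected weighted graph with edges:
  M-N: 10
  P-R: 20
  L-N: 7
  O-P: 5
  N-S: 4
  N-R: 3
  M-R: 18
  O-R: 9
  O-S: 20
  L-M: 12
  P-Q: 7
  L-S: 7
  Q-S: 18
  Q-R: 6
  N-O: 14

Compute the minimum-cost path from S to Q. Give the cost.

A few of the S→Q routes:
S -> L -> N -> R -> Q: 7 + 7 + 3 + 6 = 23
S -> N -> R -> Q: 4 + 3 + 6 = 13
S -> Q: 18
S -> N -> R -> O -> P -> Q: 4 + 3 + 9 + 5 + 7 = 28
Best route has total 13.

13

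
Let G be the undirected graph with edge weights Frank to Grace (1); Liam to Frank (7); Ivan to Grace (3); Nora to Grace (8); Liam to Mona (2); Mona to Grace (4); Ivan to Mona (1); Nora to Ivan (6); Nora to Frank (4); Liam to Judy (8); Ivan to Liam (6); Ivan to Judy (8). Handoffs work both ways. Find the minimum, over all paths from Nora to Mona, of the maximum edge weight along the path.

Some routes from Nora to Mona:
Nora-Frank-Grace-Mona: max(4, 1, 4) = 4
Nora-Frank-Grace-Ivan-Mona: max(4, 1, 3, 1) = 4
Nora-Ivan-Liam-Mona: max(6, 6, 2) = 6
The minimum achievable maximum is 4.

4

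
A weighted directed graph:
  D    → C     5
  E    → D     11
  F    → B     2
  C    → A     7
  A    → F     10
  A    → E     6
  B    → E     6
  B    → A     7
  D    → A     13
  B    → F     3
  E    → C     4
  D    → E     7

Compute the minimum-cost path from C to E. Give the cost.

Candidate routes:
C - A - E: 7 + 6 = 13
C - A - F - B - E: 7 + 10 + 2 + 6 = 25
Shortest: 13.

13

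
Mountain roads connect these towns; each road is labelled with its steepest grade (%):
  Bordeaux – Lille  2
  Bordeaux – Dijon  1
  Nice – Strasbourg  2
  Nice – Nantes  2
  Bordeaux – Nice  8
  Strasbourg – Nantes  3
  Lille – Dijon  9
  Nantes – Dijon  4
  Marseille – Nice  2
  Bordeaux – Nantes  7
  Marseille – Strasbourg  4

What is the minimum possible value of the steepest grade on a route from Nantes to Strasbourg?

Some routes from Nantes to Strasbourg:
Nantes→Strasbourg: max(3) = 3
Nantes→Nice→Strasbourg: max(2, 2) = 2
Nantes→Nice→Marseille→Strasbourg: max(2, 2, 4) = 4
The minimum achievable maximum is 2%.

2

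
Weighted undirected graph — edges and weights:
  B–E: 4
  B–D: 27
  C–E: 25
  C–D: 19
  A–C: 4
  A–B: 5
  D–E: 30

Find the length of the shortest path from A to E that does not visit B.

Routes from A to E avoiding B:
A -> C -> E: 4 + 25 = 29
A -> C -> D -> E: 4 + 19 + 30 = 53
Shortest: 29.

29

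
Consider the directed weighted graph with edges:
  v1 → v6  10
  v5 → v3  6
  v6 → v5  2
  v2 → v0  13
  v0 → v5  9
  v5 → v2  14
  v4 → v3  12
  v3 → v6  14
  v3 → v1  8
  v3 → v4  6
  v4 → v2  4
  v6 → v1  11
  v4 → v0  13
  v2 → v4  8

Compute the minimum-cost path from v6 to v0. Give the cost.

Checking several routes:
v6-v5-v2-v0: 2 + 14 + 13 = 29
v6-v5-v3-v4-v0: 2 + 6 + 6 + 13 = 27
v6-v5-v3-v4-v2-v0: 2 + 6 + 6 + 4 + 13 = 31
Shortest: 27.

27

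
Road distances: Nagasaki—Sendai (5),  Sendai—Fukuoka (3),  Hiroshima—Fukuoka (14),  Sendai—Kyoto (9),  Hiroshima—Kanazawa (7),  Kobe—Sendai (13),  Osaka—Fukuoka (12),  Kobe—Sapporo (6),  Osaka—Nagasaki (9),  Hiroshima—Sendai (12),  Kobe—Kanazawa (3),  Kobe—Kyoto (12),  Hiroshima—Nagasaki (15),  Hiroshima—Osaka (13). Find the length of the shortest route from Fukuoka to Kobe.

16

A few of the Fukuoka→Kobe routes:
Fukuoka → Hiroshima → Kanazawa → Kobe: 14 + 7 + 3 = 24
Fukuoka → Sendai → Kyoto → Kobe: 3 + 9 + 12 = 24
Fukuoka → Sendai → Kobe: 3 + 13 = 16
The minimum is 16.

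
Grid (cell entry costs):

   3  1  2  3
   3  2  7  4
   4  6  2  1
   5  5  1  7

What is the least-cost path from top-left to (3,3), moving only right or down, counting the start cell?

21

Cheapest: [0,0] → [0,1] → [0,2] → [0,3] → [1,3] → [2,3] → [3,3]
  3 + 1 + 2 + 3 + 4 + 1 + 7 = 21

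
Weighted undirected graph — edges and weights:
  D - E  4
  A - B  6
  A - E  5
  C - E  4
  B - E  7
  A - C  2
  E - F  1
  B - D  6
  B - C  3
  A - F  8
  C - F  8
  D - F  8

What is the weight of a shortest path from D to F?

5

Checking several routes:
D - B - C - E - F: 6 + 3 + 4 + 1 = 14
D - F: 8
D - B - C - F: 6 + 3 + 8 = 17
D - E - C - F: 4 + 4 + 8 = 16
D - B - E - F: 6 + 7 + 1 = 14
D - E - F: 4 + 1 = 5
Best route has total 5.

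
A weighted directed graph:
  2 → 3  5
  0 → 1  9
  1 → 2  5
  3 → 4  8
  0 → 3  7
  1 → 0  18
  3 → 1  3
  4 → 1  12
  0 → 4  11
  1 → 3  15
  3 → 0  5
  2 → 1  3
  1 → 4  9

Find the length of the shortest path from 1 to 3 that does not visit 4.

10

Paths from 1 to 3 avoiding 4:
1 - 2 - 3: 5 + 5 = 10
1 - 0 - 3: 18 + 7 = 25
1 - 3: 15
The minimum is 10.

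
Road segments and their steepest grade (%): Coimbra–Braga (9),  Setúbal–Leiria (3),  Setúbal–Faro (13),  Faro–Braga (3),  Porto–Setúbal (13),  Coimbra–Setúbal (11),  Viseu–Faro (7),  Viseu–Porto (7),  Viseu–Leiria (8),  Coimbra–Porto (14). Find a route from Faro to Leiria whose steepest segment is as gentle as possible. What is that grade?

8

A few of the Faro→Leiria routes:
Faro-Braga-Coimbra-Setúbal-Leiria: max(3, 9, 11, 3) = 11
Faro-Setúbal-Leiria: max(13, 3) = 13
Faro-Setúbal-Porto-Viseu-Leiria: max(13, 13, 7, 8) = 13
Faro-Viseu-Leiria: max(7, 8) = 8
The minimum achievable maximum is 8%.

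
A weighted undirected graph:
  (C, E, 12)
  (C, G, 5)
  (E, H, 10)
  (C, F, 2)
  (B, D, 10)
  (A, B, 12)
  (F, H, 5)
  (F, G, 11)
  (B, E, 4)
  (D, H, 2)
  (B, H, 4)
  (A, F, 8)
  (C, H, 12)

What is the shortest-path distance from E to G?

Some routes from E to G:
E -> H -> F -> C -> G: 10 + 5 + 2 + 5 = 22
E -> B -> H -> F -> C -> G: 4 + 4 + 5 + 2 + 5 = 20
E -> C -> G: 12 + 5 = 17
E -> B -> H -> F -> G: 4 + 4 + 5 + 11 = 24
The minimum is 17.

17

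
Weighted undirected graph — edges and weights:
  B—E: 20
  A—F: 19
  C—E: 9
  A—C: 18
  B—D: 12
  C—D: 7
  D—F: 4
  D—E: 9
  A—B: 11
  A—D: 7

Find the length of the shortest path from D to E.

A few of the D→E routes:
D - E: 9
D - C - E: 7 + 9 = 16
D - B - E: 12 + 20 = 32
D - A - C - E: 7 + 18 + 9 = 34
D - A - B - E: 7 + 11 + 20 = 38
Shortest: 9.

9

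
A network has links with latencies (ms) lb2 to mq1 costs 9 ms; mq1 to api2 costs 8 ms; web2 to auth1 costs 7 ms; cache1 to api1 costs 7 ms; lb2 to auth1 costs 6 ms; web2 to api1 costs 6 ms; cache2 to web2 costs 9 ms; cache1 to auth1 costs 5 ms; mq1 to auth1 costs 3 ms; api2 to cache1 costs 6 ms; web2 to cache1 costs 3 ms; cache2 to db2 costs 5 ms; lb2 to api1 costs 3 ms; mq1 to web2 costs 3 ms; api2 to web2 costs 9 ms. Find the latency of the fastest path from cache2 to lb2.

18

Checking several routes:
cache2→web2→cache1→api1→lb2: 9 + 3 + 7 + 3 = 22
cache2→web2→mq1→lb2: 9 + 3 + 9 = 21
cache2→web2→auth1→lb2: 9 + 7 + 6 = 22
cache2→web2→api1→lb2: 9 + 6 + 3 = 18
cache2→web2→mq1→auth1→lb2: 9 + 3 + 3 + 6 = 21
The minimum is 18 ms.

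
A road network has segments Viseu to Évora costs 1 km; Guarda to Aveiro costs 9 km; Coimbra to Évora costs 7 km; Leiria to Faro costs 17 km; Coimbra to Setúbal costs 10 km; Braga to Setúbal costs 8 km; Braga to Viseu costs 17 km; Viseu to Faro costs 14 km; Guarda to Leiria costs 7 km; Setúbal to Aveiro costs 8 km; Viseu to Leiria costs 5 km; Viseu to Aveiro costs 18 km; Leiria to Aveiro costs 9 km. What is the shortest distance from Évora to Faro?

15

Some routes from Évora to Faro:
Évora → Viseu → Leiria → Faro: 1 + 5 + 17 = 23
Évora → Viseu → Faro: 1 + 14 = 15
Évora → Viseu → Aveiro → Leiria → Faro: 1 + 18 + 9 + 17 = 45
Évora → Coimbra → Setúbal → Aveiro → Leiria → Faro: 7 + 10 + 8 + 9 + 17 = 51
Best route has total 15 km.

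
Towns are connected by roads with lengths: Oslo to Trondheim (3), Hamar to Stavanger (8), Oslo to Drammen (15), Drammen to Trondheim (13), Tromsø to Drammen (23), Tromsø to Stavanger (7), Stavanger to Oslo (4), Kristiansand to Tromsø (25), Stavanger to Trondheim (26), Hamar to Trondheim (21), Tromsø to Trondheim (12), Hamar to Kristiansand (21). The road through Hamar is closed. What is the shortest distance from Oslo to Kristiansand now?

Comparing a few candidate routes:
Oslo - Trondheim - Stavanger - Tromsø - Kristiansand: 3 + 26 + 7 + 25 = 61
Oslo - Stavanger - Tromsø - Kristiansand: 4 + 7 + 25 = 36
Oslo - Trondheim - Tromsø - Kristiansand: 3 + 12 + 25 = 40
Oslo - Drammen - Tromsø - Kristiansand: 15 + 23 + 25 = 63
Shortest: 36.

36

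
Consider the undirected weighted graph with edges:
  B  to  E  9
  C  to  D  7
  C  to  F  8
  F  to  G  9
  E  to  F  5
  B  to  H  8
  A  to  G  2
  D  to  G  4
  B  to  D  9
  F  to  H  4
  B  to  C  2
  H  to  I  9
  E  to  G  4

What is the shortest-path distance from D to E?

Comparing a few candidate routes:
D → G → F → E: 4 + 9 + 5 = 18
D → C → B → E: 7 + 2 + 9 = 18
D → G → E: 4 + 4 = 8
D → B → E: 9 + 9 = 18
D → C → F → E: 7 + 8 + 5 = 20
Best route has total 8.

8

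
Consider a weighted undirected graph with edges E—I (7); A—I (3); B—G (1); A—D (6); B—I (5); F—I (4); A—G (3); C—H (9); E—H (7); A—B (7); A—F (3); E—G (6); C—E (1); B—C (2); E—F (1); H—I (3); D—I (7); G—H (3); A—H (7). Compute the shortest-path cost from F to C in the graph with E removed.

9

Checking several routes:
F-A-G-B-C: 3 + 3 + 1 + 2 = 9
F-A-B-C: 3 + 7 + 2 = 12
F-I-B-C: 4 + 5 + 2 = 11
F-I-A-G-B-C: 4 + 3 + 3 + 1 + 2 = 13
Best route has total 9.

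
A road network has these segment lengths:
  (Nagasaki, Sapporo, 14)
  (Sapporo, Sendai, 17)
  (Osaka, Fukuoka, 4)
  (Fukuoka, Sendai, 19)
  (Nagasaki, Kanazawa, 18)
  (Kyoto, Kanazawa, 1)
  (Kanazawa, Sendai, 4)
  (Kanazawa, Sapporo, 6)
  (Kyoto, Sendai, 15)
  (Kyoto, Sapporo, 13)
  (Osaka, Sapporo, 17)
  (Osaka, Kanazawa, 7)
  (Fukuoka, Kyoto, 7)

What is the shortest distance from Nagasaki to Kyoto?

Checking several routes:
Nagasaki → Sapporo → Kanazawa → Kyoto: 14 + 6 + 1 = 21
Nagasaki → Sapporo → Sendai → Kanazawa → Kyoto: 14 + 17 + 4 + 1 = 36
Nagasaki → Sapporo → Kyoto: 14 + 13 = 27
Nagasaki → Kanazawa → Kyoto: 18 + 1 = 19
The minimum is 19.

19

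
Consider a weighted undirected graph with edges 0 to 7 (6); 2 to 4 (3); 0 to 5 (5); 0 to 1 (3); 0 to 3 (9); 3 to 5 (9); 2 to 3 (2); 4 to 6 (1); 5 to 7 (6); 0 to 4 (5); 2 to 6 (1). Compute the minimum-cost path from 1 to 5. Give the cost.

Some routes from 1 to 5:
1-0-4-6-2-3-5: 3 + 5 + 1 + 1 + 2 + 9 = 21
1-0-3-5: 3 + 9 + 9 = 21
1-0-7-5: 3 + 6 + 6 = 15
1-0-5: 3 + 5 = 8
Best route has total 8.

8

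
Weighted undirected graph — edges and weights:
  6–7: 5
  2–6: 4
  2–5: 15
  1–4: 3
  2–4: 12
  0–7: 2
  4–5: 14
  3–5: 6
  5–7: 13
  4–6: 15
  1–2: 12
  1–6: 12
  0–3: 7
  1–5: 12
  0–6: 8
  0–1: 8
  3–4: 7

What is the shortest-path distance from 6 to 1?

Some routes from 6 to 1:
6 -> 4 -> 1: 15 + 3 = 18
6 -> 2 -> 1: 4 + 12 = 16
6 -> 7 -> 0 -> 1: 5 + 2 + 8 = 15
6 -> 0 -> 1: 8 + 8 = 16
6 -> 1: 12
The minimum is 12.

12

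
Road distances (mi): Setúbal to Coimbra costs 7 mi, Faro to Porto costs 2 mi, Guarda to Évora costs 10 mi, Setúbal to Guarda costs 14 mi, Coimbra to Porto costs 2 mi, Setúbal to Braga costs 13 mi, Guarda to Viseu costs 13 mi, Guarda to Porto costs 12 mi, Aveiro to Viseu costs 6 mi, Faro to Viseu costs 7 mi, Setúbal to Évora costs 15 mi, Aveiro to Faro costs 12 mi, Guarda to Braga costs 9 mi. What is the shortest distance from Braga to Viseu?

Comparing a few candidate routes:
Braga → Setúbal → Coimbra → Porto → Faro → Viseu: 13 + 7 + 2 + 2 + 7 = 31
Braga → Guarda → Viseu: 9 + 13 = 22
Braga → Guarda → Porto → Faro → Viseu: 9 + 12 + 2 + 7 = 30
Best route has total 22 mi.

22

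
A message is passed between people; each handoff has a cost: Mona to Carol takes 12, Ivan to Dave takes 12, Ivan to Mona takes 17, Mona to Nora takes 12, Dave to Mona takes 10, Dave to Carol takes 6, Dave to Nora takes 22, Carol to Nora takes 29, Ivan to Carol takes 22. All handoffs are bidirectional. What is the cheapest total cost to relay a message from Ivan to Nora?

29

Comparing a few candidate routes:
Ivan -> Mona -> Nora: 17 + 12 = 29
Ivan -> Dave -> Mona -> Nora: 12 + 10 + 12 = 34
Ivan -> Dave -> Nora: 12 + 22 = 34
The minimum is 29.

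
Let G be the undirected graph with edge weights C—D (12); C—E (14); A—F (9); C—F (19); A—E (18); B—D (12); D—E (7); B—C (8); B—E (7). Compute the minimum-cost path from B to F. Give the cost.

Some routes from B to F:
B→E→C→F: 7 + 14 + 19 = 40
B→E→A→F: 7 + 18 + 9 = 34
B→C→F: 8 + 19 = 27
Shortest: 27.

27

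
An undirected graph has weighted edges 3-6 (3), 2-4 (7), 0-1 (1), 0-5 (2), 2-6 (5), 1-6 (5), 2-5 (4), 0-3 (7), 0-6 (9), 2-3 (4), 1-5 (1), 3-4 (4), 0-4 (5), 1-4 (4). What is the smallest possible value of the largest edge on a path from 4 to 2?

Checking several routes:
4-0-1-6-3-2: max(5, 1, 5, 3, 4) = 5
4-3-2: max(4, 4) = 4
4-1-6-3-2: max(4, 5, 3, 4) = 5
4-1-5-2: max(4, 1, 4) = 4
4-1-6-2: max(4, 5, 5) = 5
4-1-0-5-2: max(4, 1, 2, 4) = 4
Best route has worst link 4.

4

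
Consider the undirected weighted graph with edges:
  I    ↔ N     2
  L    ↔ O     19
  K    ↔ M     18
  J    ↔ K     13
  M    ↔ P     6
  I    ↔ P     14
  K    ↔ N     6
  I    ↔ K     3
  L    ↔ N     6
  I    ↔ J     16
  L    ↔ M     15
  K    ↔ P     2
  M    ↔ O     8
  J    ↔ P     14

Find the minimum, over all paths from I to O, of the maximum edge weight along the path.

8

Some routes from I to O:
I → P → M → O: max(14, 6, 8) = 14
I → K → P → M → O: max(3, 2, 6, 8) = 8
I → K → J → P → M → O: max(3, 13, 14, 6, 8) = 14
I → N → K → P → M → O: max(2, 6, 2, 6, 8) = 8
I → P → J → K → N → L → M → O: max(14, 14, 13, 6, 6, 15, 8) = 15
I → N → K → J → P → M → O: max(2, 6, 13, 14, 6, 8) = 14
Smallest bottleneck: 8.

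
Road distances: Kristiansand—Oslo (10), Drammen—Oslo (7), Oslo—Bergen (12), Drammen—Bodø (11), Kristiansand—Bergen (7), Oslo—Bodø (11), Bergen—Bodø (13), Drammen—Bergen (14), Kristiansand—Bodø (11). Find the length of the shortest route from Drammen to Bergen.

A few of the Drammen→Bergen routes:
Drammen -> Bergen: 14
Drammen -> Oslo -> Bergen: 7 + 12 = 19
Drammen -> Bodø -> Kristiansand -> Bergen: 11 + 11 + 7 = 29
Drammen -> Oslo -> Kristiansand -> Bergen: 7 + 10 + 7 = 24
Drammen -> Bodø -> Bergen: 11 + 13 = 24
Best route has total 14.

14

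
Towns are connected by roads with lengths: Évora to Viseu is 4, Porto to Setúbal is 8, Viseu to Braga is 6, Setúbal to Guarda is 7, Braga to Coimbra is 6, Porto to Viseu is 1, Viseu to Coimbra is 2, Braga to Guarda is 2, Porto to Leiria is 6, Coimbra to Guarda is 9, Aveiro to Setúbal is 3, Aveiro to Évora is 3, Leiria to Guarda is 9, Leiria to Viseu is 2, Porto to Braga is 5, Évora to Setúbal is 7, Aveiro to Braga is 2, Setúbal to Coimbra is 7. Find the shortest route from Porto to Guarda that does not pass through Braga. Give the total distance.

12

A few of the Porto→Guarda routes:
Porto -> Viseu -> Leiria -> Guarda: 1 + 2 + 9 = 12
Porto -> Leiria -> Guarda: 6 + 9 = 15
Porto -> Viseu -> Coimbra -> Setúbal -> Guarda: 1 + 2 + 7 + 7 = 17
Porto -> Setúbal -> Guarda: 8 + 7 = 15
Porto -> Viseu -> Coimbra -> Guarda: 1 + 2 + 9 = 12
Porto -> Viseu -> Évora -> Aveiro -> Setúbal -> Guarda: 1 + 4 + 3 + 3 + 7 = 18
Best route has total 12.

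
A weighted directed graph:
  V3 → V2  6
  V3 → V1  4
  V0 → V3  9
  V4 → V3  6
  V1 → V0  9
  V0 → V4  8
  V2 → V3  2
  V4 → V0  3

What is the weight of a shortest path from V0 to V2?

Candidate routes:
V0-V3-V2: 9 + 6 = 15
V0-V4-V3-V2: 8 + 6 + 6 = 20
Shortest: 15.

15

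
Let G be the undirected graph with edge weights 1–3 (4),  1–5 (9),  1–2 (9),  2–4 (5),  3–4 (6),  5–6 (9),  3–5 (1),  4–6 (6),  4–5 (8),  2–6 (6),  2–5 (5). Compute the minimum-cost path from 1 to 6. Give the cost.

A few of the 1→6 routes:
1 → 3 → 4 → 6: 4 + 6 + 6 = 16
1 → 2 → 6: 9 + 6 = 15
1 → 3 → 5 → 2 → 6: 4 + 1 + 5 + 6 = 16
1 → 3 → 5 → 6: 4 + 1 + 9 = 14
The minimum is 14.

14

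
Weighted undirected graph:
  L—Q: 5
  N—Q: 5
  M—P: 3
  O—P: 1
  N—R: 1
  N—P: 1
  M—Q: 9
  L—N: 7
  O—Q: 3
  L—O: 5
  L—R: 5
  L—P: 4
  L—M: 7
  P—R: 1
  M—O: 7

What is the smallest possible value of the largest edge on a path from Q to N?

3

Some routes from Q to N:
Q → O → P → N: max(3, 1, 1) = 3
Q → L → O → P → R → N: max(5, 5, 1, 1, 1) = 5
Q → L → O → P → N: max(5, 5, 1, 1) = 5
Q → O → P → R → N: max(3, 1, 1, 1) = 3
Smallest bottleneck: 3.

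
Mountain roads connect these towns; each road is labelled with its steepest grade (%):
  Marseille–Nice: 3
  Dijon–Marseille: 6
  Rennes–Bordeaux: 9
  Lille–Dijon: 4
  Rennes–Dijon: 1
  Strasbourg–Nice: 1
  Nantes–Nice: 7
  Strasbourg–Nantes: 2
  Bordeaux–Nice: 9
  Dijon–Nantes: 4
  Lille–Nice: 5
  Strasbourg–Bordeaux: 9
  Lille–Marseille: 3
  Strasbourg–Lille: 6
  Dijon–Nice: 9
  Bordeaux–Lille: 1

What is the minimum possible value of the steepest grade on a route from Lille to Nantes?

Some routes from Lille to Nantes:
Lille-Marseille-Nice-Strasbourg-Nantes: max(3, 3, 1, 2) = 3
Lille-Nice-Marseille-Dijon-Nantes: max(5, 3, 6, 4) = 6
Lille-Nice-Strasbourg-Nantes: max(5, 1, 2) = 5
Lille-Dijon-Nantes: max(4, 4) = 4
Lille-Marseille-Dijon-Nantes: max(3, 6, 4) = 6
Lille-Dijon-Marseille-Nice-Strasbourg-Nantes: max(4, 6, 3, 1, 2) = 6
Best route has worst link 3%.

3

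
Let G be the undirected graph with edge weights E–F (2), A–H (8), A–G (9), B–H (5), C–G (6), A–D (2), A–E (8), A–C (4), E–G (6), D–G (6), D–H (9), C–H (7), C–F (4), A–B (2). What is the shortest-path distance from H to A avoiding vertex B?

Checking several routes:
H -> D -> A: 9 + 2 = 11
H -> C -> G -> A: 7 + 6 + 9 = 22
H -> C -> F -> E -> A: 7 + 4 + 2 + 8 = 21
H -> C -> A: 7 + 4 = 11
H -> A: 8
H -> C -> G -> D -> A: 7 + 6 + 6 + 2 = 21
Shortest: 8.

8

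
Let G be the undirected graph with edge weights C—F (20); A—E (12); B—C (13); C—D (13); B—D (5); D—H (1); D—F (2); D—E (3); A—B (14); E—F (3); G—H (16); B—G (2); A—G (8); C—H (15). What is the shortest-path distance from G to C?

A few of the G→C routes:
G - H - D - C: 16 + 1 + 13 = 30
G - B - D - C: 2 + 5 + 13 = 20
G - H - C: 16 + 15 = 31
G - B - C: 2 + 13 = 15
G - B - D - H - C: 2 + 5 + 1 + 15 = 23
G - B - D - F - C: 2 + 5 + 2 + 20 = 29
The minimum is 15.

15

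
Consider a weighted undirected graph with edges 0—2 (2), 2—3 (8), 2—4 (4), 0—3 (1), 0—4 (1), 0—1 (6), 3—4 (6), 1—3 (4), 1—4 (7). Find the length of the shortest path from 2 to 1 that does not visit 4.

Candidate routes:
2-3-0-1: 8 + 1 + 6 = 15
2-0-3-1: 2 + 1 + 4 = 7
2-3-1: 8 + 4 = 12
2-0-1: 2 + 6 = 8
Shortest: 7.

7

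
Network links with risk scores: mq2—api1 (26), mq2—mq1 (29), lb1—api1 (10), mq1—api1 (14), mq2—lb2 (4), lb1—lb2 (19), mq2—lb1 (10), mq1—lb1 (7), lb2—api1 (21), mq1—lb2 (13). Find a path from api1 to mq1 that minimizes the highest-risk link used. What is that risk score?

10

Comparing a few candidate routes:
api1→mq1: max(14) = 14
api1→lb1→lb2→mq1: max(10, 19, 13) = 19
api1→lb1→mq1: max(10, 7) = 10
api1→lb1→mq2→lb2→mq1: max(10, 10, 4, 13) = 13
The minimum achievable maximum is 10.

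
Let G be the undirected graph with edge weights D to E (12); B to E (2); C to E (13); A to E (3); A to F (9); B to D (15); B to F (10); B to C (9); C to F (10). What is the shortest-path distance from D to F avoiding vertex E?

25

Candidate routes:
D -> B -> F: 15 + 10 = 25
D -> B -> C -> F: 15 + 9 + 10 = 34
Shortest: 25.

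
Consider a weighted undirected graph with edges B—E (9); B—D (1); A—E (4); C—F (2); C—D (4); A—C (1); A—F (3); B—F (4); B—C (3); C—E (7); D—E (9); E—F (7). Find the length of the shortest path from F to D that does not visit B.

6

A few of the F→D routes:
F → A → E → D: 3 + 4 + 9 = 16
F → A → C → D: 3 + 1 + 4 = 8
F → E → A → C → D: 7 + 4 + 1 + 4 = 16
F → C → A → E → D: 2 + 1 + 4 + 9 = 16
F → C → D: 2 + 4 = 6
F → E → D: 7 + 9 = 16
Shortest: 6.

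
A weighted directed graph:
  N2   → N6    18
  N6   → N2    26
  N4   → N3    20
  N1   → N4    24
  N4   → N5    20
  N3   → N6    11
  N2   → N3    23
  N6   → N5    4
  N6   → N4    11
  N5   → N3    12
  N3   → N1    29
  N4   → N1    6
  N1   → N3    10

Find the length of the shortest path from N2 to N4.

Comparing a few candidate routes:
N2 → N3 → N1 → N4: 23 + 29 + 24 = 76
N2 → N6 → N4: 18 + 11 = 29
N2 → N3 → N6 → N4: 23 + 11 + 11 = 45
The minimum is 29.

29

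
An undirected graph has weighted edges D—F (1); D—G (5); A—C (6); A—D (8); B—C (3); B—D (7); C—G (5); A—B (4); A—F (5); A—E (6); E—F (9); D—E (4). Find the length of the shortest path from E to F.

Checking several routes:
E-A-D-F: 6 + 8 + 1 = 15
E-A-F: 6 + 5 = 11
E-D-A-F: 4 + 8 + 5 = 17
E-F: 9
E-D-F: 4 + 1 = 5
E-A-B-D-F: 6 + 4 + 7 + 1 = 18
The minimum is 5.

5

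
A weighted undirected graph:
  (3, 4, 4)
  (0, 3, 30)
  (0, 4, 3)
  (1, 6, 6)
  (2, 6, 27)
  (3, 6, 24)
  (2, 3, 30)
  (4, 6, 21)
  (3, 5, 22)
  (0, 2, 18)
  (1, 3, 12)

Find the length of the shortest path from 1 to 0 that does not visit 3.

Routes from 1 to 0 avoiding 3:
1 - 6 - 4 - 0: 6 + 21 + 3 = 30
1 - 6 - 2 - 0: 6 + 27 + 18 = 51
Best route has total 30.

30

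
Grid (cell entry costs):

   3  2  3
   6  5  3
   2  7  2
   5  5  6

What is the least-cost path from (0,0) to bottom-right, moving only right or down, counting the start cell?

Path [0,0] -> [0,1] -> [0,2] -> [1,2] -> [2,2] -> [3,2]: 3 + 2 + 3 + 3 + 2 + 6 = 19.

19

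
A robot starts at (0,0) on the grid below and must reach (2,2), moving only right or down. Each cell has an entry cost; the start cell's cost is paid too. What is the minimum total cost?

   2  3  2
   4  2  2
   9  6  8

17

Best path: (0,0) → (0,1) → (0,2) → (1,2) → (2,2)
Cost: 2 + 3 + 2 + 2 + 8 = 17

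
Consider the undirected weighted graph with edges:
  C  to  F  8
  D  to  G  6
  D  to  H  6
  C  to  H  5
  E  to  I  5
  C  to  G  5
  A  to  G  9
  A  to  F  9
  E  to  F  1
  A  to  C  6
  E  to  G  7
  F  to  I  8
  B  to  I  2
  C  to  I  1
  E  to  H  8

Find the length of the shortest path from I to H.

A few of the I→H routes:
I→C→H: 1 + 5 = 6
I→C→G→D→H: 1 + 5 + 6 + 6 = 18
I→C→F→E→H: 1 + 8 + 1 + 8 = 18
I→E→H: 5 + 8 = 13
I→F→E→H: 8 + 1 + 8 = 17
Best route has total 6.

6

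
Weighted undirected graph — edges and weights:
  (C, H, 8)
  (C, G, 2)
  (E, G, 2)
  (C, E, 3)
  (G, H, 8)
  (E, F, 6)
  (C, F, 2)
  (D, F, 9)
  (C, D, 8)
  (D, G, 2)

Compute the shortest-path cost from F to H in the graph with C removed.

Candidate routes:
F→D→G→H: 9 + 2 + 8 = 19
F→E→G→H: 6 + 2 + 8 = 16
Best route has total 16.

16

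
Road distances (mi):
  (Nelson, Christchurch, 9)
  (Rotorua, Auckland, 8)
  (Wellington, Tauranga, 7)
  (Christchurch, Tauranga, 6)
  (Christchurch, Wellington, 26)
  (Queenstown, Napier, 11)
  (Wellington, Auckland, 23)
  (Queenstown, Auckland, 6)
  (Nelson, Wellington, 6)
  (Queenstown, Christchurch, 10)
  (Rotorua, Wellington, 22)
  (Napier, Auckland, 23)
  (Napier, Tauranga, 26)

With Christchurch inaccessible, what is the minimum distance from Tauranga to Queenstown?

36

Candidate routes:
Tauranga - Wellington - Auckland - Napier - Queenstown: 7 + 23 + 23 + 11 = 64
Tauranga - Napier - Auckland - Queenstown: 26 + 23 + 6 = 55
Tauranga - Napier - Queenstown: 26 + 11 = 37
Tauranga - Wellington - Rotorua - Auckland - Queenstown: 7 + 22 + 8 + 6 = 43
Tauranga - Wellington - Auckland - Queenstown: 7 + 23 + 6 = 36
Tauranga - Wellington - Rotorua - Auckland - Napier - Queenstown: 7 + 22 + 8 + 23 + 11 = 71
The minimum is 36 mi.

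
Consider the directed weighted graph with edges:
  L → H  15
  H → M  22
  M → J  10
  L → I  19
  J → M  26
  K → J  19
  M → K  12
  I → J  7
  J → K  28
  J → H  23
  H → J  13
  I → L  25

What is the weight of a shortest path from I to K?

Comparing a few candidate routes:
I → J → M → K: 7 + 26 + 12 = 45
I → J → K: 7 + 28 = 35
I → J → H → M → K: 7 + 23 + 22 + 12 = 64
Best route has total 35.

35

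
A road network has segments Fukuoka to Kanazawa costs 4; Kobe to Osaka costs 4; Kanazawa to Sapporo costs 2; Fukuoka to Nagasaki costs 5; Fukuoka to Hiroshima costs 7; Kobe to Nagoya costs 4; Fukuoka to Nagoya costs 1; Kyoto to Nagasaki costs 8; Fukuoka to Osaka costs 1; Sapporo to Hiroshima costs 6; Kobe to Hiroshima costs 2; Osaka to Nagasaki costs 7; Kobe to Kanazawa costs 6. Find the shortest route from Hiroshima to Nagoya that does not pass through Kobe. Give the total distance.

8

Routes from Hiroshima to Nagoya avoiding Kobe:
Hiroshima-Sapporo-Kanazawa-Fukuoka-Nagoya: 6 + 2 + 4 + 1 = 13
Hiroshima-Fukuoka-Nagoya: 7 + 1 = 8
The minimum is 8.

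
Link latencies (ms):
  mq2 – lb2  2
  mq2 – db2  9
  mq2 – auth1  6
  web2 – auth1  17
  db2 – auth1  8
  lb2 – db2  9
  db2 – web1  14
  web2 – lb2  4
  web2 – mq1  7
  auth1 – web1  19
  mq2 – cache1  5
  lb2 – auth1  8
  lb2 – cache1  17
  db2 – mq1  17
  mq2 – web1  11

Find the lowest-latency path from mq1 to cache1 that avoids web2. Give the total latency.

31

Some routes from mq1 to cache1 avoiding web2:
mq1 -> db2 -> auth1 -> mq2 -> cache1: 17 + 8 + 6 + 5 = 36
mq1 -> db2 -> mq2 -> cache1: 17 + 9 + 5 = 31
mq1 -> db2 -> lb2 -> mq2 -> cache1: 17 + 9 + 2 + 5 = 33
Shortest: 31 ms.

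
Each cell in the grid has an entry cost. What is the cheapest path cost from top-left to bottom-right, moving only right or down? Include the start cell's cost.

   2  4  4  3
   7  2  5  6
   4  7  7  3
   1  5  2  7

28

Cheapest: (0,0)→(1,0)→(2,0)→(3,0)→(3,1)→(3,2)→(3,3)
  2 + 7 + 4 + 1 + 5 + 2 + 7 = 28
For comparison, the top-then-right route costs 29.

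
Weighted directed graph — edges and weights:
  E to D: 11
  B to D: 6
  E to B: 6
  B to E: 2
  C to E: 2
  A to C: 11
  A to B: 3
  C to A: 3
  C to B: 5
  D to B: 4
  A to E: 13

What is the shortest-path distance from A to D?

9

A few of the A→D routes:
A -> B -> D: 3 + 6 = 9
A -> C -> B -> D: 11 + 5 + 6 = 22
A -> B -> E -> D: 3 + 2 + 11 = 16
A -> C -> E -> D: 11 + 2 + 11 = 24
Best route has total 9.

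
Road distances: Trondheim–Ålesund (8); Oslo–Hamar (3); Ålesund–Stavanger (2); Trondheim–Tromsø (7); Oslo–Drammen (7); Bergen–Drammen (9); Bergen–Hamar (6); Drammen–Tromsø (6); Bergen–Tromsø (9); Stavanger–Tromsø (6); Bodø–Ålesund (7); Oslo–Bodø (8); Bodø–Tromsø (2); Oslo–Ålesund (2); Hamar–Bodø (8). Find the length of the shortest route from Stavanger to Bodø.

8

A few of the Stavanger→Bodø routes:
Stavanger - Ålesund - Bodø: 2 + 7 = 9
Stavanger - Ålesund - Oslo - Hamar - Bodø: 2 + 2 + 3 + 8 = 15
Stavanger - Tromsø - Bodø: 6 + 2 = 8
Stavanger - Ålesund - Oslo - Bodø: 2 + 2 + 8 = 12
Best route has total 8.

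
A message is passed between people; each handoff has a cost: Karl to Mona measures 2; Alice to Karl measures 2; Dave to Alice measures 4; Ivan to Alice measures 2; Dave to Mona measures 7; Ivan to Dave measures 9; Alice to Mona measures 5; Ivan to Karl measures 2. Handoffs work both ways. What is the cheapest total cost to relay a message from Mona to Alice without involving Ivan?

4

Paths from Mona to Alice avoiding Ivan:
Mona→Karl→Alice: 2 + 2 = 4
Mona→Dave→Alice: 7 + 4 = 11
Mona→Alice: 5
Shortest: 4.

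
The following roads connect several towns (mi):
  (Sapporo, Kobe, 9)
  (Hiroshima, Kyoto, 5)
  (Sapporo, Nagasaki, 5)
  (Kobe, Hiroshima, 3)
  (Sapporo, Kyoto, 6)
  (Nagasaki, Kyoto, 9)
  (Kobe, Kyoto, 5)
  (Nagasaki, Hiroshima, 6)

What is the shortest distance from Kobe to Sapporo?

9

Checking several routes:
Kobe → Sapporo: 9
Kobe → Kyoto → Nagasaki → Sapporo: 5 + 9 + 5 = 19
Kobe → Hiroshima → Kyoto → Sapporo: 3 + 5 + 6 = 14
Kobe → Kyoto → Sapporo: 5 + 6 = 11
Kobe → Kyoto → Hiroshima → Nagasaki → Sapporo: 5 + 5 + 6 + 5 = 21
Kobe → Hiroshima → Nagasaki → Sapporo: 3 + 6 + 5 = 14
The minimum is 9 mi.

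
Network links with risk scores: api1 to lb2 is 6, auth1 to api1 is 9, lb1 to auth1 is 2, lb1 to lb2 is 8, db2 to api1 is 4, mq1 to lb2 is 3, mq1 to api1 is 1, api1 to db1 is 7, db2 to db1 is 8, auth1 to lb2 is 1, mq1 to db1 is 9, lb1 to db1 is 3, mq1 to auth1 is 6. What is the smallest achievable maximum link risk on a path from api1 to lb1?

3

Checking several routes:
api1 → lb2 → mq1 → auth1 → lb1: max(6, 3, 6, 2) = 6
api1 → lb2 → auth1 → lb1: max(6, 1, 2) = 6
api1 → mq1 → lb2 → auth1 → lb1: max(1, 3, 1, 2) = 3
api1 → mq1 → auth1 → lb1: max(1, 6, 2) = 6
The minimum achievable maximum is 3.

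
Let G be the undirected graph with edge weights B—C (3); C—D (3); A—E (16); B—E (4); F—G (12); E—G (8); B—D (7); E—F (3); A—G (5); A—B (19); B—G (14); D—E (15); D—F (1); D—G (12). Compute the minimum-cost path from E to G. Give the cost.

8

Checking several routes:
E - B - G: 4 + 14 = 18
E - F - G: 3 + 12 = 15
E - F - D - G: 3 + 1 + 12 = 16
E - A - G: 16 + 5 = 21
E - G: 8
Shortest: 8.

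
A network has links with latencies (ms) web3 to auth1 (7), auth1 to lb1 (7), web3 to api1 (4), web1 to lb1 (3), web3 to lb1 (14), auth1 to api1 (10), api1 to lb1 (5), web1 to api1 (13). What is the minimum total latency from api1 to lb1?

5

Comparing a few candidate routes:
api1 -> auth1 -> lb1: 10 + 7 = 17
api1 -> web1 -> lb1: 13 + 3 = 16
api1 -> web3 -> lb1: 4 + 14 = 18
api1 -> lb1: 5
The minimum is 5 ms.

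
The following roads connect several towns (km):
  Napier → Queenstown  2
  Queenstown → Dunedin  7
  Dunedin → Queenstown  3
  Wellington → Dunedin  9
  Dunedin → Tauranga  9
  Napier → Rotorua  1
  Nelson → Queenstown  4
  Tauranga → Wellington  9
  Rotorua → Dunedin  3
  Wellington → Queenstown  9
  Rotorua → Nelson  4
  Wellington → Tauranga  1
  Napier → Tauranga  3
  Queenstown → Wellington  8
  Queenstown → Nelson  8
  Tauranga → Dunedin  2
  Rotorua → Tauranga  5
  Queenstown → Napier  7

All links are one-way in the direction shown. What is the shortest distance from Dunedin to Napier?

Routes from Dunedin to Napier:
Dunedin → Tauranga → Wellington → Queenstown → Napier: 9 + 9 + 9 + 7 = 34
Dunedin → Queenstown → Napier: 3 + 7 = 10
Shortest: 10 km.

10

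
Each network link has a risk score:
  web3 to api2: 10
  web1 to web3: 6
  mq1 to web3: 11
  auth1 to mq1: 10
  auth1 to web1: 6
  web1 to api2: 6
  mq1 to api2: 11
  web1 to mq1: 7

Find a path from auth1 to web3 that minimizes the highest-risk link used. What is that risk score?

6

Comparing a few candidate routes:
auth1→web1→api2→web3: max(6, 6, 10) = 10
auth1→mq1→web1→web3: max(10, 7, 6) = 10
auth1→web1→web3: max(6, 6) = 6
auth1→mq1→web1→api2→web3: max(10, 7, 6, 10) = 10
Smallest bottleneck: 6.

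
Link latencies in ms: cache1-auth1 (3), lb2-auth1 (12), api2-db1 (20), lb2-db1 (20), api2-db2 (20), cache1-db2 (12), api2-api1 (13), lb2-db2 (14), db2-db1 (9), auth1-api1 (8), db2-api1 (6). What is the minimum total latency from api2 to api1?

13

A few of the api2→api1 routes:
api2→api1: 13
api2→db2→api1: 20 + 6 = 26
api2→db1→db2→cache1→auth1→api1: 20 + 9 + 12 + 3 + 8 = 52
api2→db1→db2→api1: 20 + 9 + 6 = 35
api2→db2→cache1→auth1→api1: 20 + 12 + 3 + 8 = 43
The minimum is 13 ms.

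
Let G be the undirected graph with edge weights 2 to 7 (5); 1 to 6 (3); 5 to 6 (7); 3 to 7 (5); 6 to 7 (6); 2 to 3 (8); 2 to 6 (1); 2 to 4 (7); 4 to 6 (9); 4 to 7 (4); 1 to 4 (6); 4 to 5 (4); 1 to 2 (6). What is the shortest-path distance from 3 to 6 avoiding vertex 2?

Paths from 3 to 6 avoiding 2:
3→7→4→5→6: 5 + 4 + 4 + 7 = 20
3→7→4→6: 5 + 4 + 9 = 18
3→7→4→1→6: 5 + 4 + 6 + 3 = 18
3→7→6: 5 + 6 = 11
The minimum is 11.

11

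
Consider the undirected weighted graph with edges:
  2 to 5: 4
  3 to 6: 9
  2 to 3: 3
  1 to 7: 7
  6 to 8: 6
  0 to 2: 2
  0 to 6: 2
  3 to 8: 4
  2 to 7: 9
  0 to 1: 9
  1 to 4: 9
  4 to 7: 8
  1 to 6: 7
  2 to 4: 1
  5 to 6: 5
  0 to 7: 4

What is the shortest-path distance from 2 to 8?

Comparing a few candidate routes:
2 - 5 - 6 - 8: 4 + 5 + 6 = 15
2 - 0 - 6 - 3 - 8: 2 + 2 + 9 + 4 = 17
2 - 3 - 8: 3 + 4 = 7
2 - 0 - 6 - 8: 2 + 2 + 6 = 10
2 - 4 - 7 - 0 - 6 - 8: 1 + 8 + 4 + 2 + 6 = 21
2 - 3 - 6 - 8: 3 + 9 + 6 = 18
Shortest: 7.

7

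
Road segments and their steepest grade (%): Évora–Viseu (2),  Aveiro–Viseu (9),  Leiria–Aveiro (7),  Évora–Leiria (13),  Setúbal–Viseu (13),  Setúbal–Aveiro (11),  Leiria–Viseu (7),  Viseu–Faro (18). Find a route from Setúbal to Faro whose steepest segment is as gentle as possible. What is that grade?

18

Comparing a few candidate routes:
Setúbal - Aveiro - Leiria - Viseu - Faro: max(11, 7, 7, 18) = 18
Setúbal - Viseu - Faro: max(13, 18) = 18
Setúbal - Aveiro - Viseu - Faro: max(11, 9, 18) = 18
Smallest bottleneck: 18%.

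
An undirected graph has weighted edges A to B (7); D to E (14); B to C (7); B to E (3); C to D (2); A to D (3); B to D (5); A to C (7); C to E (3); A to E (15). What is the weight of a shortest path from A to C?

Checking several routes:
A - D - C: 3 + 2 = 5
A - B - E - C: 7 + 3 + 3 = 13
A - D - B - E - C: 3 + 5 + 3 + 3 = 14
A - C: 7
The minimum is 5.

5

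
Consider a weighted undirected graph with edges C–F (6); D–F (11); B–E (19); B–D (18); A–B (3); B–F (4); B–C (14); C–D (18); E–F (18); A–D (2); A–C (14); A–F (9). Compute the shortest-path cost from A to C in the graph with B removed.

14

Paths from A to C avoiding B:
A-F-C: 9 + 6 = 15
A-D-F-C: 2 + 11 + 6 = 19
A-C: 14
A-F-D-C: 9 + 11 + 18 = 38
A-D-C: 2 + 18 = 20
Best route has total 14.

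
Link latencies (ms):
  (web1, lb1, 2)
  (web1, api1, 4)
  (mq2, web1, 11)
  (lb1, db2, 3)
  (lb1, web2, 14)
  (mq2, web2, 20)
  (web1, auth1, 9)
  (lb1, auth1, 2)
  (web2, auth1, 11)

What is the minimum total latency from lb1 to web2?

Candidate routes:
lb1→auth1→web1→mq2→web2: 2 + 9 + 11 + 20 = 42
lb1→web2: 14
lb1→auth1→web2: 2 + 11 = 13
lb1→web1→mq2→web2: 2 + 11 + 20 = 33
lb1→web1→auth1→web2: 2 + 9 + 11 = 22
Best route has total 13 ms.

13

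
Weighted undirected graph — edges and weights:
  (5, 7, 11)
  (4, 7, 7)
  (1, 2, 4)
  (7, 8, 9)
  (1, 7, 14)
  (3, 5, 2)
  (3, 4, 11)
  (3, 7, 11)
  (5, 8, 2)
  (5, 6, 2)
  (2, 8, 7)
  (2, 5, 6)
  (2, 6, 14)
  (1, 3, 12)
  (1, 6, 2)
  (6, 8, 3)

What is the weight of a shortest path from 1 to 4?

17

Comparing a few candidate routes:
1 -> 6 -> 8 -> 5 -> 3 -> 4: 2 + 3 + 2 + 2 + 11 = 20
1 -> 6 -> 5 -> 3 -> 4: 2 + 2 + 2 + 11 = 17
1 -> 6 -> 8 -> 7 -> 4: 2 + 3 + 9 + 7 = 21
1 -> 7 -> 4: 14 + 7 = 21
1 -> 6 -> 5 -> 8 -> 7 -> 4: 2 + 2 + 2 + 9 + 7 = 22
Shortest: 17.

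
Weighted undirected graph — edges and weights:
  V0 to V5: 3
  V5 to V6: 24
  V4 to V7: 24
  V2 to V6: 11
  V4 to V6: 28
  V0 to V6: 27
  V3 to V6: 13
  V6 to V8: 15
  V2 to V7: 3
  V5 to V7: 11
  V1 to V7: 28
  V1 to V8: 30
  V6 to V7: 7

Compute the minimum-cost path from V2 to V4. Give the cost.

Comparing a few candidate routes:
V2 → V7 → V4: 3 + 24 = 27
V2 → V7 → V5 → V6 → V4: 3 + 11 + 24 + 28 = 66
V2 → V6 → V4: 11 + 28 = 39
V2 → V6 → V7 → V4: 11 + 7 + 24 = 42
V2 → V7 → V6 → V4: 3 + 7 + 28 = 38
The minimum is 27.

27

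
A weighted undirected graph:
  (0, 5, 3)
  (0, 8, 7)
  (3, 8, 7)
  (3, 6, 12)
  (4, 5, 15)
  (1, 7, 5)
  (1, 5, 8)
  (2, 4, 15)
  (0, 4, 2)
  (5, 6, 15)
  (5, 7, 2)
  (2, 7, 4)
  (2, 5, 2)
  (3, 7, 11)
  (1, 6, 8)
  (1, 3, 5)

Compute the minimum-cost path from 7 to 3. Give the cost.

10

A few of the 7→3 routes:
7→5→1→3: 2 + 8 + 5 = 15
7→1→3: 5 + 5 = 10
7→3: 11
Shortest: 10.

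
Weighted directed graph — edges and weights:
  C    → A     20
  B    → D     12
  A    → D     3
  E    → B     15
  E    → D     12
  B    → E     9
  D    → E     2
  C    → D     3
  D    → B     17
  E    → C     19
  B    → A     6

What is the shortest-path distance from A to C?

24

Paths from A to C:
A - D - E - C: 3 + 2 + 19 = 24
A - D - B - E - C: 3 + 17 + 9 + 19 = 48
The minimum is 24.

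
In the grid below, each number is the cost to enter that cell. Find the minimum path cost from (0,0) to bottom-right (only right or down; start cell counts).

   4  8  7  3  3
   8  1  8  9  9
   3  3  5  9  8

Cheapest: r0c0 r0c1 r1c1 r2c1 r2c2 r2c3 r2c4
  4 + 8 + 1 + 3 + 5 + 9 + 8 = 38
(Top row then right column would cost 42.)

38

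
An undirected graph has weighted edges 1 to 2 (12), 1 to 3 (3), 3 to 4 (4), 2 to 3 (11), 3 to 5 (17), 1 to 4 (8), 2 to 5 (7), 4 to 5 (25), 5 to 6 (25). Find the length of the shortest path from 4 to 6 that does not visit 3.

50

Paths from 4 to 6 avoiding 3:
4 -> 1 -> 2 -> 5 -> 6: 8 + 12 + 7 + 25 = 52
4 -> 5 -> 6: 25 + 25 = 50
The minimum is 50.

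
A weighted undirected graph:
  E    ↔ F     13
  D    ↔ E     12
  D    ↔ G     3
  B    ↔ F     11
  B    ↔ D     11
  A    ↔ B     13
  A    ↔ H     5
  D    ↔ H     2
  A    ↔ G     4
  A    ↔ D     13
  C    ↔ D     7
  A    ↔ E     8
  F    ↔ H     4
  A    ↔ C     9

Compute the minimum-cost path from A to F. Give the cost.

Some routes from A to F:
A→H→F: 5 + 4 = 9
A→G→D→H→F: 4 + 3 + 2 + 4 = 13
A→E→F: 8 + 13 = 21
A→D→H→F: 13 + 2 + 4 = 19
The minimum is 9.

9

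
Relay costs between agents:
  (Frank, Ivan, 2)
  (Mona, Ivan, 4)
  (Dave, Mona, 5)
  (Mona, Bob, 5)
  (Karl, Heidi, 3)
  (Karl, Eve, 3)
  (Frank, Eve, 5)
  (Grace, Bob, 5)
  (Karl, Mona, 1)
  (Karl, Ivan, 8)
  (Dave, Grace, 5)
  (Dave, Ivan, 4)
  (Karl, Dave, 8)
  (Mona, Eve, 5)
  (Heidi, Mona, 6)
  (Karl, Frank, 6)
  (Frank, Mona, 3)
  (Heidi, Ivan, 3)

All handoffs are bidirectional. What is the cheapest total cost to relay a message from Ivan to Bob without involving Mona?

14

Comparing a few candidate routes:
Ivan→Heidi→Karl→Dave→Grace→Bob: 3 + 3 + 8 + 5 + 5 = 24
Ivan→Dave→Grace→Bob: 4 + 5 + 5 = 14
Ivan→Frank→Karl→Dave→Grace→Bob: 2 + 6 + 8 + 5 + 5 = 26
The minimum is 14.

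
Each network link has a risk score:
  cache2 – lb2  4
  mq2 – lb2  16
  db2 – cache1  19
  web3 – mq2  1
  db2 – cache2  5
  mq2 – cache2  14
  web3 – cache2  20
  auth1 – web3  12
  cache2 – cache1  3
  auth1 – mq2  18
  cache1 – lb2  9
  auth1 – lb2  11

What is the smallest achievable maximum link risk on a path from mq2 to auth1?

12

A few of the mq2→auth1 routes:
mq2 -> cache2 -> cache1 -> lb2 -> auth1: max(14, 3, 9, 11) = 14
mq2 -> web3 -> auth1: max(1, 12) = 12
mq2 -> lb2 -> auth1: max(16, 11) = 16
mq2 -> auth1: max(18) = 18
mq2 -> cache2 -> lb2 -> auth1: max(14, 4, 11) = 14
The minimum achievable maximum is 12.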